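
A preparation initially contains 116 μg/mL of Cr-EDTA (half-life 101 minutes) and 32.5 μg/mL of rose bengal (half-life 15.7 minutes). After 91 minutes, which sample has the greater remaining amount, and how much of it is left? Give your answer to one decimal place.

Cr-EDTA, 62.1 μg/mL

Cr-EDTA: 116 × (1/2)^0.90099 ≈ 62.12 μg/mL.
rose bengal: 32.5 × (1/2)^5.7962 ≈ 0.58487 μg/mL.
Cr-EDTA has more remaining, at ≈ 62.12 μg/mL.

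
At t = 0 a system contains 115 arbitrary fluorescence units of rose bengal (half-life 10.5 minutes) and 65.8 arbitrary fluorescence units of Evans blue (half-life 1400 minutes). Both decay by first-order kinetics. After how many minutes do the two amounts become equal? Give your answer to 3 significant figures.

8.52 minutes

Set 115·(1/2)^(t/10.5) = 65.8·(1/2)^(t/1400).
Taking log₂: log₂(115/65.8) = t·(1/10.5 − 1/1400).
log₂(1.7477) = 0.80547; 1/10.5 − 1/1400 = 0.094524.
t = 0.80547 / 0.094524 ≈ 8.5214 minutes.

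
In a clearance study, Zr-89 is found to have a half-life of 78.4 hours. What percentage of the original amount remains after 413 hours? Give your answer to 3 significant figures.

2.60%

n = 413/78.4 ≈ 5.2679 half-lives.
Fraction remaining = (1/2)^5.2679 ≈ 0.025955, i.e. 2.5955%.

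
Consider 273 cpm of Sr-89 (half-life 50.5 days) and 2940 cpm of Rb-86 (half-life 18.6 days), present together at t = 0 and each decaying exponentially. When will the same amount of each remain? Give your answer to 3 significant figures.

Set 273·(1/2)^(t/50.5) = 2940·(1/2)^(t/18.6).
Taking log₂: log₂(273/2940) = t·(1/50.5 − 1/18.6).
log₂(0.092857) = -3.4288; 1/50.5 − 1/18.6 = -0.033961.
t = -3.4288 / -0.033961 ≈ 100.96 days.

101 days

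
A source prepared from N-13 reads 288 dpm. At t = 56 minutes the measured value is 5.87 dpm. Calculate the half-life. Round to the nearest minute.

10 minutes

A/A₀ = 5.87/288 ≈ 0.020382.
n = log₂(49.063) ≈ 5.6166 half-lives elapsed in 56 minutes.
t½ = 56/5.6166 ≈ 9.9705 minutes.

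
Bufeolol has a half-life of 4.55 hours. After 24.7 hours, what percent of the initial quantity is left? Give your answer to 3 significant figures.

2.32%

n = 24.7/4.55 ≈ 5.4286 half-lives.
Fraction remaining = (1/2)^5.4286 ≈ 0.023219, i.e. 2.3219%.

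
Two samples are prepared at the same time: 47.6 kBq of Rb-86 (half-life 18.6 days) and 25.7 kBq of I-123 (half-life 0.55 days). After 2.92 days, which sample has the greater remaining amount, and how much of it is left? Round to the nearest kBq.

Rb-86, 43 kBq

Rb-86: 47.6 × (1/2)^0.15699 ≈ 42.692 kBq.
I-123: 25.7 × (1/2)^5.3091 ≈ 0.64824 kBq.
Rb-86 has more remaining, at ≈ 42.692 kBq.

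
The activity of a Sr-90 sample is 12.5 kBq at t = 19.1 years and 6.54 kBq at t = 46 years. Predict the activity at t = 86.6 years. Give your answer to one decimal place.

Over Δt = 46 − 19.1 = 26.9 years, the level fell by a factor of 12.5/6.54 ≈ 1.9113.
n = log₂(1.9113) ≈ 0.93457 half-lives, so t½ = 26.9/0.93457 ≈ 28.783 years.
From t = 46 to t = 86.6: 6.54 × (1/2)^((86.6−46)/28.783) ≈ 2.4602 kBq.

2.5 kBq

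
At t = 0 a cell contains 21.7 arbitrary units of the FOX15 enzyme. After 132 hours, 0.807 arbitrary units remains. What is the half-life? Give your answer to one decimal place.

A/A₀ = 0.807/21.7 ≈ 0.037189.
n = log₂(26.89) ≈ 4.749 half-lives elapsed in 132 hours.
t½ = 132/4.749 ≈ 27.795 hours.

27.8 hours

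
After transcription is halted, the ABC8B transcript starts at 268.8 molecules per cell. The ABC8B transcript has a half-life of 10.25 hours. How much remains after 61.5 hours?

4.2 molecules per cell

Elapsed time is 6 half-lives (61.5/10.25).
Each half-life halves the amount: 268.8 × (1/2)^6 = 268.8/64 = 4.2 molecules per cell.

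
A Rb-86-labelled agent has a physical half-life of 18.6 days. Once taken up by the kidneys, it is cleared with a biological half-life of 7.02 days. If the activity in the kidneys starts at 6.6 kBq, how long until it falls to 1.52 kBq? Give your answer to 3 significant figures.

1/t_eff = 1/t_phys + 1/t_biol = 1/18.6 + 1/7.02 = 0.19621 per day.
t_eff = 18.6 × 7.02 / (18.6 + 7.02) ≈ 5.0965 days.
n = log₂(6.6/1.52) ≈ 2.1184; t = 2.1184 × 5.0965 ≈ 10.796 days.

10.8 days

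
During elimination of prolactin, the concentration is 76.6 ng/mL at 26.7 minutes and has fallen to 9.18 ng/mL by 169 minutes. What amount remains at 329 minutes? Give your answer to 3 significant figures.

0.845 ng/mL

Over Δt = 169 − 26.7 = 142.3 minutes, the level fell by a factor of 76.6/9.18 ≈ 8.3442.
n = log₂(8.3442) ≈ 3.0608 half-lives, so t½ = 142.3/3.0608 ≈ 46.491 minutes.
From t = 169 to t = 329: 9.18 × (1/2)^((329−169)/46.491) ≈ 0.84499 ng/mL.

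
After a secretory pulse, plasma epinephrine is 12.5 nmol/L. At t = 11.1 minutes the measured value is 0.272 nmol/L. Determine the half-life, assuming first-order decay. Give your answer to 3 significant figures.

2.01 minutes

A/A₀ = 0.272/12.5 ≈ 0.02176.
n = log₂(45.956) ≈ 5.5222 half-lives elapsed in 11.1 minutes.
t½ = 11.1/5.5222 ≈ 2.0101 minutes.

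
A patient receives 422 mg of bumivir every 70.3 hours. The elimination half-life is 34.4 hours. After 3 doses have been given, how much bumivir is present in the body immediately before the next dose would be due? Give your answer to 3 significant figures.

133 mg

The 3 doses were given 210.9, 140.6, 70.3 hours ago.
Total = 422·(1/2)^(210.9/34.4) + 422·(1/2)^(140.6/34.4) + 422·(1/2)^(70.3/34.4)
      = 6.0222 + 24.828 + 102.36 ≈ 133.21 mg.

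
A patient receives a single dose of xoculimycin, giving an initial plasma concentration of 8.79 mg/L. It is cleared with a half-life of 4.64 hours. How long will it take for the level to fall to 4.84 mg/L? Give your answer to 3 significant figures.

3.99 hours

Fraction remaining = 4.84/8.79 ≈ 0.55063.
n = log₂(8.79/4.84) = ln(1.8161)/ln 2 ≈ 0.86086 half-lives.
t = n × t½ = 0.86086 × 4.64 ≈ 3.9944 hours.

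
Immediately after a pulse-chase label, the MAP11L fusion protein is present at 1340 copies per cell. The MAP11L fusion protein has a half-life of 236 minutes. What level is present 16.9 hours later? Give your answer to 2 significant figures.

68 copies per cell

Convert the elapsed time: 16.9 hours = 1014 minutes.
Number of half-lives: n = 1014/236 ≈ 4.2966.
Remaining = 1340 × (1/2)^4.2966 = 1340 × 0.050885 ≈ 68.186 copies per cell.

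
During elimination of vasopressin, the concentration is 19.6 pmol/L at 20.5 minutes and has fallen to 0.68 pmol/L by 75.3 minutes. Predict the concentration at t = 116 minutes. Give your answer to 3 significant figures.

Over Δt = 75.3 − 20.5 = 54.8 minutes, the level fell by a factor of 19.6/0.68 ≈ 28.824.
n = log₂(28.824) ≈ 4.8492 half-lives, so t½ = 54.8/4.8492 ≈ 11.301 minutes.
From t = 75.3 to t = 116: 0.68 × (1/2)^((116−75.3)/11.301) ≈ 0.056021 pmol/L.

0.0560 pmol/L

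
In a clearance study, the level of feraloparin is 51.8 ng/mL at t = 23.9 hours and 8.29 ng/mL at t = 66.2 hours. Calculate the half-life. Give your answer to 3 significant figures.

16.0 hours

Over Δt = 66.2 − 23.9 = 42.3 hours, the level fell by a factor of 51.8/8.29 ≈ 6.2485.
n = log₂(6.2485) ≈ 2.6435 half-lives, so t½ = 42.3/2.6435 ≈ 16.001 hours.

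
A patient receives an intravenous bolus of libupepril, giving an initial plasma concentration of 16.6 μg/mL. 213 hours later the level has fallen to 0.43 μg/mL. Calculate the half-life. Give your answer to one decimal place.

40.4 hours

A/A₀ = 0.43/16.6 ≈ 0.025904.
n = log₂(38.605) ≈ 5.2707 half-lives elapsed in 213 hours.
t½ = 213/5.2707 ≈ 40.412 hours.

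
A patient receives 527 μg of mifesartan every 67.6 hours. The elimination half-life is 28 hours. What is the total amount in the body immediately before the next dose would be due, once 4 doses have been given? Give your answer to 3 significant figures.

The 4 doses were given 270.4, 202.8, 135.2, 67.6 hours ago.
Total = 527·(1/2)^(270.4/28) + 527·(1/2)^(202.8/28) + 527·(1/2)^(135.2/28) + 527·(1/2)^(67.6/28)
      = 0.65271 + 3.4793 + 18.547 + 98.864 ≈ 121.54 μg.

122 μg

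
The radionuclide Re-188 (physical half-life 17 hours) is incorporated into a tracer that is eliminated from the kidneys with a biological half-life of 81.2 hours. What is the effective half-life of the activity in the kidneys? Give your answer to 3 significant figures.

1/t_eff = 1/t_phys + 1/t_biol = 1/17 + 1/81.2 = 0.071139 per hour.
t_eff = 17 × 81.2 / (17 + 81.2) ≈ 14.057 hours.

14.1 hours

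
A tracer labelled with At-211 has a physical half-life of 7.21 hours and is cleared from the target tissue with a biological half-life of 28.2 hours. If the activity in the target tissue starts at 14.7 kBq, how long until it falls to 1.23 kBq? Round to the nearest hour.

1/t_eff = 1/t_phys + 1/t_biol = 1/7.21 + 1/28.2 = 0.17416 per hour.
t_eff = 7.21 × 28.2 / (7.21 + 28.2) ≈ 5.7419 hours.
n = log₂(14.7/1.23) ≈ 3.5791; t = 3.5791 × 5.7419 ≈ 20.551 hours.

21 hours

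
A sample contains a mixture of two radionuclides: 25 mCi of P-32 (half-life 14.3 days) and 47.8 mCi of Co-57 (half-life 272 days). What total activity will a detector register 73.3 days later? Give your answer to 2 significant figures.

P-32: 25 × (1/2)^(73.3/14.3) = 25 × (1/2)^5.1259 ≈ 0.71598 mCi.
Co-57: 47.8 × (1/2)^(73.3/272) = 47.8 × (1/2)^0.26949 ≈ 39.656 mCi.
Total = 0.71598 + 39.656 ≈ 40.372 mCi.

40 mCi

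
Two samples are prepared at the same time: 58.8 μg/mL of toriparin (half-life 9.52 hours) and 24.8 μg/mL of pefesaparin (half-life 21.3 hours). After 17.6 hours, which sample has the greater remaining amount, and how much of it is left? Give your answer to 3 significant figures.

toriparin, 16.3 μg/mL

toriparin: 58.8 × (1/2)^1.8487 ≈ 16.325 μg/mL.
pefesaparin: 24.8 × (1/2)^0.82629 ≈ 13.987 μg/mL.
Toriparin has more remaining, at ≈ 16.325 μg/mL.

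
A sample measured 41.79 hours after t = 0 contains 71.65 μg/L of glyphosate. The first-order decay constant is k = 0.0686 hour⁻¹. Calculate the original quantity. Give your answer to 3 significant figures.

t½ = ln 2 / k = 0.69315 / 0.0686 ≈ 10.104 hours.
Number of half-lives elapsed: n = 41.79/10.104 ≈ 4.1359.
A₀ = A × 2^n = 71.65 × 2^4.1359 = 71.65 × 17.581 ≈ 1259.6 μg/L.

1260 μg/L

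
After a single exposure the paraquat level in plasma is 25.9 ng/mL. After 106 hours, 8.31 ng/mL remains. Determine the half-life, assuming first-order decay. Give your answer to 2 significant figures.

A/A₀ = 8.31/25.9 ≈ 0.32085.
n = log₂(3.1167) ≈ 1.64 half-lives elapsed in 106 hours.
t½ = 106/1.64 ≈ 64.633 hours.

65 hours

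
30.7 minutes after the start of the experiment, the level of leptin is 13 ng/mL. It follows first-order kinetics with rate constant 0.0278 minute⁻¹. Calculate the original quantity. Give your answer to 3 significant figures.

30.5 ng/mL

t½ = ln 2 / λ = 0.69315 / 0.0278 ≈ 24.933 minutes.
Number of half-lives elapsed: n = 30.7/24.933 ≈ 1.2313.
A₀ = A × 2^n = 13 × 2^1.2313 = 13 × 2.3478 ≈ 30.521 ng/mL.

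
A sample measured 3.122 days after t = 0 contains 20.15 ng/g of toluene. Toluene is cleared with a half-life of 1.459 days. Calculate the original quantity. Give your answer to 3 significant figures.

88.8 ng/g

Number of half-lives elapsed: n = 3.122/1.459 ≈ 2.1398.
A₀ = A × 2^n = 20.15 × 2^2.1398 = 20.15 × 4.4071 ≈ 88.803 ng/g.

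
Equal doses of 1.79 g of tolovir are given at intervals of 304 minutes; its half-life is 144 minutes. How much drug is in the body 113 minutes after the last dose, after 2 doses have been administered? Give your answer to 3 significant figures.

The 2 doses were given 417, 113 minutes ago.
Total = 1.79·(1/2)^(417/144) + 1.79·(1/2)^(113/144)
      = 0.2405 + 1.039 ≈ 1.2795 g.

1.28 g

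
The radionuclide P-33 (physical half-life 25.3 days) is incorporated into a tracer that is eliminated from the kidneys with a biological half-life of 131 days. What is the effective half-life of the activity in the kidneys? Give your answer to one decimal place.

1/t_eff = 1/t_phys + 1/t_biol = 1/25.3 + 1/131 = 0.047159 per day.
t_eff = 25.3 × 131 / (25.3 + 131) ≈ 21.205 days.

21.2 days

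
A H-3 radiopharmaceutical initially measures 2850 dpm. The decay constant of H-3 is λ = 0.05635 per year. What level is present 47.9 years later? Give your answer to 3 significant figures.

t½ = ln 2 / λ = 0.69315 / 0.05635 ≈ 12.301 years.
Number of half-lives: n = 47.9/12.301 ≈ 3.8941.
Remaining = 2850 × (1/2)^3.8941 = 2850 × 0.067262 ≈ 191.7 dpm.

192 dpm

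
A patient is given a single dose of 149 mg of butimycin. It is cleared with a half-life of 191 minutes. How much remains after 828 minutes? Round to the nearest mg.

7 mg

Number of half-lives: n = 828/191 ≈ 4.3351.
Remaining = 149 × (1/2)^4.3351 = 149 × 0.049546 ≈ 7.3824 mg.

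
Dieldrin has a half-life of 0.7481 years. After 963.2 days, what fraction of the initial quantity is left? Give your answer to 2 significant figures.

0.087

963.2 days = 2.6389 years.
n = 2.6389/0.7481 ≈ 3.5275 half-lives.
Fraction remaining = (1/2)^3.5275 ≈ 0.086721.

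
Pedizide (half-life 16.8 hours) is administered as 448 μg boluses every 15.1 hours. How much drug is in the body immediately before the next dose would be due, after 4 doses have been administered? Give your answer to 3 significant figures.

The 4 doses were given 60.4, 45.3, 30.2, 15.1 hours ago.
Total = 448·(1/2)^(60.4/16.8) + 448·(1/2)^(45.3/16.8) + 448·(1/2)^(30.2/16.8) + 448·(1/2)^(15.1/16.8)
      = 37.068 + 69.115 + 128.87 + 240.28 ≈ 475.33 μg.

475 μg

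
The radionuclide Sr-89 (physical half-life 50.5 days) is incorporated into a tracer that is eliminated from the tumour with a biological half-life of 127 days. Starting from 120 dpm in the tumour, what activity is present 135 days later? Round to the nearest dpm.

1/t_eff = 1/t_phys + 1/t_biol = 1/50.5 + 1/127 = 0.027676 per day.
t_eff = 50.5 × 127 / (50.5 + 127) ≈ 36.132 days.
Remaining = 120 × (1/2)^(135/36.132) = 120 × (1/2)^3.7363 ≈ 9.0044 dpm.

9 dpm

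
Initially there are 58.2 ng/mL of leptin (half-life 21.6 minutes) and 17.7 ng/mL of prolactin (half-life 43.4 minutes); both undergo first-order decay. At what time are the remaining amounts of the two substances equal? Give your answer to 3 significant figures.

73.8 minutes

Set 58.2·(1/2)^(t/21.6) = 17.7·(1/2)^(t/43.4).
Taking log₂: log₂(58.2/17.7) = t·(1/21.6 − 1/43.4).
log₂(3.2881) = 1.7173; 1/21.6 − 1/43.4 = 0.023255.
t = 1.7173 / 0.023255 ≈ 73.846 minutes.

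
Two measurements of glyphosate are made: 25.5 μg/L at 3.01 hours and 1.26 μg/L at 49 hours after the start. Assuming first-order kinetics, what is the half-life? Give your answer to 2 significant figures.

Over Δt = 49 − 3.01 = 45.99 hours, the level fell by a factor of 25.5/1.26 ≈ 20.238.
n = log₂(20.238) ≈ 4.339 half-lives, so t½ = 45.99/4.339 ≈ 10.599 hours.

11 hours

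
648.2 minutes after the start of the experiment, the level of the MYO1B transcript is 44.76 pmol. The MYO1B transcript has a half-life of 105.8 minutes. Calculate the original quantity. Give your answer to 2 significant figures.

Number of half-lives elapsed: n = 648.2/105.8 ≈ 6.1267.
A₀ = A × 2^n = 44.76 × 2^6.1267 = 44.76 × 69.873 ≈ 3127.5 pmol.

3100 pmol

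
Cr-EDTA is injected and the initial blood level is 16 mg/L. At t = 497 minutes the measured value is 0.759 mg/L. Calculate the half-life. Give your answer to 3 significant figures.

113 minutes

A/A₀ = 0.759/16 ≈ 0.047438.
n = log₂(21.08) ≈ 4.3978 half-lives elapsed in 497 minutes.
t½ = 497/4.3978 ≈ 113.01 minutes.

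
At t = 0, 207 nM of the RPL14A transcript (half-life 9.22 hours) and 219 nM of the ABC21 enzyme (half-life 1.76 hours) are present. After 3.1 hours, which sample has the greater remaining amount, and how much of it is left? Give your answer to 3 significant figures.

RPL14A transcript: 207 × (1/2)^0.33623 ≈ 163.97 nM.
ABC21 enzyme: 219 × (1/2)^1.7614 ≈ 64.598 nM.
RPL14A transcript has more remaining, at ≈ 163.97 nM.

RPL14A transcript, 164 nM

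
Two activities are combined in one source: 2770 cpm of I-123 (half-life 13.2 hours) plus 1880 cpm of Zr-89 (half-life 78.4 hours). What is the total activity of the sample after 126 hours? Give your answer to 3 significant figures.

I-123: 2770 × (1/2)^(126/13.2) = 2770 × (1/2)^9.5455 ≈ 3.7069 cpm.
Zr-89: 1880 × (1/2)^(126/78.4) = 1880 × (1/2)^1.6071 ≈ 617.11 cpm.
Total = 3.7069 + 617.11 ≈ 620.81 cpm.

621 cpm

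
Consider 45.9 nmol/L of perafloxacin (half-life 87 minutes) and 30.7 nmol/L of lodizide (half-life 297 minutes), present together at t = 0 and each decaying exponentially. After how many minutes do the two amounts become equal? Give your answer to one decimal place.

71.4 minutes

Set 45.9·(1/2)^(t/87) = 30.7·(1/2)^(t/297).
Taking log₂: log₂(45.9/30.7) = t·(1/87 − 1/297).
log₂(1.4951) = 0.58026; 1/87 − 1/297 = 0.0081272.
t = 0.58026 / 0.0081272 ≈ 71.396 minutes.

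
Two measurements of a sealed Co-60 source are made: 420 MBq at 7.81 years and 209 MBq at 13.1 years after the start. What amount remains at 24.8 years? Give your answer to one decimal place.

Over Δt = 13.1 − 7.81 = 5.29 years, the level fell by a factor of 420/209 ≈ 2.0096.
n = log₂(2.0096) ≈ 1.0069 half-lives, so t½ = 5.29/1.0069 ≈ 5.2538 years.
From t = 13.1 to t = 24.8: 209 × (1/2)^((24.8−13.1)/5.2538) ≈ 44.644 MBq.

44.6 MBq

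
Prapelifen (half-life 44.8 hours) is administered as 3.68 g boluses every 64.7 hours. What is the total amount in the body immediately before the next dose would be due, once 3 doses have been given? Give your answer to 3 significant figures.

The 3 doses were given 194.1, 129.4, 64.7 hours ago.
Total = 3.68·(1/2)^(194.1/44.8) + 3.68·(1/2)^(129.4/44.8) + 3.68·(1/2)^(64.7/44.8)
      = 0.18265 + 0.497 + 1.3524 ≈ 2.032 g.

2.03 g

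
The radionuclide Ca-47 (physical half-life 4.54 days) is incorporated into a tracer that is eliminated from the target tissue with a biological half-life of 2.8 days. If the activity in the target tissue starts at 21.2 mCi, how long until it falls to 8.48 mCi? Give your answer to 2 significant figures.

2.3 days

1/t_eff = 1/t_phys + 1/t_biol = 1/4.54 + 1/2.8 = 0.57741 per day.
t_eff = 4.54 × 2.8 / (4.54 + 2.8) ≈ 1.7319 days.
n = log₂(21.2/8.48) ≈ 1.3219; t = 1.3219 × 1.7319 ≈ 2.2894 days.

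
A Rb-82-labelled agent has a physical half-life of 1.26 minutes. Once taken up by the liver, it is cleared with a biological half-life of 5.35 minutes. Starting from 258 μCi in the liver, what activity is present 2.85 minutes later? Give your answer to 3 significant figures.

37.2 μCi

1/t_eff = 1/t_phys + 1/t_biol = 1/1.26 + 1/5.35 = 0.98057 per minute.
t_eff = 1.26 × 5.35 / (1.26 + 5.35) ≈ 1.0198 minutes.
Remaining = 258 × (1/2)^(2.85/1.0198) = 258 × (1/2)^2.7946 ≈ 37.184 μCi.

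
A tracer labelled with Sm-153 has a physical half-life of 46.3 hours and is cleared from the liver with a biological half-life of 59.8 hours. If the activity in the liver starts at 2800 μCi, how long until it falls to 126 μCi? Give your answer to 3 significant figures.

1/t_eff = 1/t_phys + 1/t_biol = 1/46.3 + 1/59.8 = 0.038321 per hour.
t_eff = 46.3 × 59.8 / (46.3 + 59.8) ≈ 26.096 hours.
n = log₂(2800/126) ≈ 4.4739; t = 4.4739 × 26.096 ≈ 116.75 hours.

117 hours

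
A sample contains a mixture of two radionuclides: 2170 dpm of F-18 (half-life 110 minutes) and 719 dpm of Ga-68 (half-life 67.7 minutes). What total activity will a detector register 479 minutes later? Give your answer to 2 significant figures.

110 dpm

F-18: 2170 × (1/2)^(479/110) = 2170 × (1/2)^4.3545 ≈ 106.07 dpm.
Ga-68: 719 × (1/2)^(479/67.7) = 719 × (1/2)^7.0753 ≈ 5.3314 dpm.
Total = 106.07 + 5.3314 ≈ 111.41 dpm.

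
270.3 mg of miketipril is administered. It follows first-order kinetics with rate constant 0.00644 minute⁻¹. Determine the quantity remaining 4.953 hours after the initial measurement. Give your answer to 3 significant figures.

t½ = ln 2 / k = 0.69315 / 0.00644 ≈ 107.63 minutes.
Convert the elapsed time: 4.953 hours = 297.18 minutes.
Number of half-lives: n = 297.18/107.63 ≈ 2.7611.
Remaining = 270.3 × (1/2)^2.7611 = 270.3 × 0.14751 ≈ 39.873 mg.

39.9 mg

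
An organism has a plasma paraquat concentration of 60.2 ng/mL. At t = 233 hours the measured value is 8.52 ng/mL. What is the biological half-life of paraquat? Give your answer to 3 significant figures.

82.6 hours

A/A₀ = 8.52/60.2 ≈ 0.14153.
n = log₂(7.0657) ≈ 2.8208 half-lives elapsed in 233 hours.
t½ = 233/2.8208 ≈ 82.6 hours.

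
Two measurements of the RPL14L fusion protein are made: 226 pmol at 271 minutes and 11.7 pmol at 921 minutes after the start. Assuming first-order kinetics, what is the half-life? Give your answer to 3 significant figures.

152 minutes

Over Δt = 921 − 271 = 650 minutes, the level fell by a factor of 226/11.7 ≈ 19.316.
n = log₂(19.316) ≈ 4.2717 half-lives, so t½ = 650/4.2717 ≈ 152.16 minutes.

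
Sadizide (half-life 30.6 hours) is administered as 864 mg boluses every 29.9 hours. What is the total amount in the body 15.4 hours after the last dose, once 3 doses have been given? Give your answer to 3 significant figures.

1080 mg

The 3 doses were given 75.2, 45.3, 15.4 hours ago.
Total = 864·(1/2)^(75.2/30.6) + 864·(1/2)^(45.3/30.6) + 864·(1/2)^(15.4/30.6)
      = 157.3 + 309.65 + 609.56 ≈ 1076.5 mg.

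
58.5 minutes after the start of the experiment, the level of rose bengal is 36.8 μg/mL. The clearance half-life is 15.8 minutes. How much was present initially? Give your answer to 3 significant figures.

479 μg/mL

Number of half-lives elapsed: n = 58.5/15.8 ≈ 3.7025.
A₀ = A × 2^n = 36.8 × 2^3.7025 = 36.8 × 13.019 ≈ 479.09 μg/mL.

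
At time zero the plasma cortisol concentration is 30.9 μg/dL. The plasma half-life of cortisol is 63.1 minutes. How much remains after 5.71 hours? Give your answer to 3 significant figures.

Convert the elapsed time: 5.71 hours = 342.6 minutes.
Number of half-lives: n = 342.6/63.1 ≈ 5.4295.
Remaining = 30.9 × (1/2)^5.4295 = 30.9 × 0.023204 ≈ 0.71701 μg/dL.

0.717 μg/dL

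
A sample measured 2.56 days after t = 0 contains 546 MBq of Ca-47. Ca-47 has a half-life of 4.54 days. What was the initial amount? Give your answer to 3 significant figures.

Number of half-lives elapsed: n = 2.56/4.54 ≈ 0.56388.
A₀ = A × 2^n = 546 × 2^0.56388 = 546 × 1.4782 ≈ 807.12 MBq.

807 MBq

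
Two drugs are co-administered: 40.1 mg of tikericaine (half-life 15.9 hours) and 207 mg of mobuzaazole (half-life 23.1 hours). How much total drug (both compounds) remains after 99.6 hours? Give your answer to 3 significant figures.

10.9 mg

tikericaine: 40.1 × (1/2)^(99.6/15.9) = 40.1 × (1/2)^6.2642 ≈ 0.52173 mg.
mobuzaazole: 207 × (1/2)^(99.6/23.1) = 207 × (1/2)^4.3117 ≈ 10.424 mg.
Total = 0.52173 + 10.424 ≈ 10.945 mg.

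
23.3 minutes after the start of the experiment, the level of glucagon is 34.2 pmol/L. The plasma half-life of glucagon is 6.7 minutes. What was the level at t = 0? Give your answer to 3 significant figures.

Number of half-lives elapsed: n = 23.3/6.7 ≈ 3.4776.
A₀ = A × 2^n = 34.2 × 2^3.4776 = 34.2 × 11.139 ≈ 380.97 pmol/L.

381 pmol/L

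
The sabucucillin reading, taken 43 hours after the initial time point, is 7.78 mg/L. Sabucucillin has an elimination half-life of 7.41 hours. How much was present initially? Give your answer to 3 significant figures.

434 mg/L

Number of half-lives elapsed: n = 43/7.41 ≈ 5.803.
A₀ = A × 2^n = 7.78 × 2^5.803 = 7.78 × 55.83 ≈ 434.36 mg/L.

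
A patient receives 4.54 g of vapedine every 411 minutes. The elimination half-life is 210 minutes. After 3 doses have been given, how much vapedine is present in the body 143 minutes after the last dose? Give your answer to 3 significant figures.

3.75 g

The 3 doses were given 965, 554, 143 minutes ago.
Total = 4.54·(1/2)^(965/210) + 4.54·(1/2)^(554/210) + 4.54·(1/2)^(143/210)
      = 0.18782 + 0.72931 + 2.8318 ≈ 3.749 g.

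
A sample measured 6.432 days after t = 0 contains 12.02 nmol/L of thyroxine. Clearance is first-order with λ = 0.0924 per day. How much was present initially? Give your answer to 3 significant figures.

t½ = ln 2 / λ = 0.69315 / 0.0924 ≈ 7.5016 days.
Number of half-lives elapsed: n = 6.432/7.5016 ≈ 0.85742.
A₀ = A × 2^n = 12.02 × 2^0.85742 = 12.02 × 1.8118 ≈ 21.778 nmol/L.

21.8 nmol/L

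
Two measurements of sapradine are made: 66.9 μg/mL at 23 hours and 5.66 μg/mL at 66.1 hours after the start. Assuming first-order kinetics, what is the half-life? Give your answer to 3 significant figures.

Over Δt = 66.1 − 23 = 43.1 hours, the level fell by a factor of 66.9/5.66 ≈ 11.82.
n = log₂(11.82) ≈ 3.5631 half-lives, so t½ = 43.1/3.5631 ≈ 12.096 hours.

12.1 hours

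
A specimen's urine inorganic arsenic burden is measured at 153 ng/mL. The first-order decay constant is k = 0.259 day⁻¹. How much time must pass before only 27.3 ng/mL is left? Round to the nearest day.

t½ = ln 2 / k = 0.69315 / 0.259 ≈ 2.6762 days.
Fraction remaining = 27.3/153 ≈ 0.17843.
n = log₂(153/27.3) = ln(5.6044)/ln 2 ≈ 2.4866 half-lives.
t = n × t½ = 2.4866 × 2.6762 ≈ 6.6546 days.

7 days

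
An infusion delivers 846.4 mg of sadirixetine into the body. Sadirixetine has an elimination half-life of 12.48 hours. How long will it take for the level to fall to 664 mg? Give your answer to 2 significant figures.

Fraction remaining = 664/846.4 ≈ 0.7845.
n = log₂(846.4/664) = ln(1.2747)/ln 2 ≈ 0.35016 half-lives.
t = n × t½ = 0.35016 × 12.48 ≈ 4.37 hours.

4.4 hours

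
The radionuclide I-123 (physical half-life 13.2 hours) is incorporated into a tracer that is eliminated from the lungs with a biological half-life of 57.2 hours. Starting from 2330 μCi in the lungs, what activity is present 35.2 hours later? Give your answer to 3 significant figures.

1/t_eff = 1/t_phys + 1/t_biol = 1/13.2 + 1/57.2 = 0.09324 per hour.
t_eff = 13.2 × 57.2 / (13.2 + 57.2) ≈ 10.725 hours.
Remaining = 2330 × (1/2)^(35.2/10.725) = 2330 × (1/2)^3.2821 ≈ 239.53 μCi.

240 μCi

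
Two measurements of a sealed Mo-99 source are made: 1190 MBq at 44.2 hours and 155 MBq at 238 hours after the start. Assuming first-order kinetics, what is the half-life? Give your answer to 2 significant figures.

66 hours

Over Δt = 238 − 44.2 = 193.8 hours, the level fell by a factor of 1190/155 ≈ 7.6774.
n = log₂(7.6774) ≈ 2.9406 half-lives, so t½ = 193.8/2.9406 ≈ 65.904 hours.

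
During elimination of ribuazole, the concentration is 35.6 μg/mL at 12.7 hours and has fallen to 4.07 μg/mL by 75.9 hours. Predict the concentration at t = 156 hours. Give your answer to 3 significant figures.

0.261 μg/mL

Over Δt = 75.9 − 12.7 = 63.2 hours, the level fell by a factor of 35.6/4.07 ≈ 8.7469.
n = log₂(8.7469) ≈ 3.1288 half-lives, so t½ = 63.2/3.1288 ≈ 20.2 hours.
From t = 75.9 to t = 156: 4.07 × (1/2)^((156−75.9)/20.2) ≈ 0.26054 μg/mL.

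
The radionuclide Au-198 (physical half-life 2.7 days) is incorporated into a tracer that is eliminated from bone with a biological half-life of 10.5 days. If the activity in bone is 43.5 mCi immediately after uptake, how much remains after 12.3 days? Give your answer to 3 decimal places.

0.821 mCi

1/t_eff = 1/t_phys + 1/t_biol = 1/2.7 + 1/10.5 = 0.46561 per day.
t_eff = 2.7 × 10.5 / (2.7 + 10.5) ≈ 2.1477 days.
Remaining = 43.5 × (1/2)^(12.3/2.1477) = 43.5 × (1/2)^5.727 ≈ 0.82129 mCi.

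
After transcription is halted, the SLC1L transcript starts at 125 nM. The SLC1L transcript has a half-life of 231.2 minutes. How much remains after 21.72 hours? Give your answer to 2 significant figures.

2.5 nM

Convert the elapsed time: 21.72 hours = 1303.2 minutes.
Number of half-lives: n = 1303.2/231.2 ≈ 5.6367.
Remaining = 125 × (1/2)^5.6367 = 125 × 0.0201 ≈ 2.5125 nM.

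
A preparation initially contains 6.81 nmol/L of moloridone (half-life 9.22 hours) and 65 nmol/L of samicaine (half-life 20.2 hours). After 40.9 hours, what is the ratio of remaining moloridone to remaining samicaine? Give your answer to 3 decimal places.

moloridone: 6.81 × (1/2)^(40.9/9.22) = 6.81 × (1/2)^4.436 ≈ 0.31461 nmol/L.
samicaine: 65 × (1/2)^(40.9/20.2) = 65 × (1/2)^2.0248 ≈ 15.974 nmol/L.
Ratio ≈ 0.31461 / 15.974 ≈ 0.019696.

0.020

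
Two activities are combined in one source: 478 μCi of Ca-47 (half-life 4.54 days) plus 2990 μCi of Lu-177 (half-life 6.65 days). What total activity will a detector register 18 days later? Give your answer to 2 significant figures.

Ca-47: 478 × (1/2)^(18/4.54) = 478 × (1/2)^3.9648 ≈ 30.614 μCi.
Lu-177: 2990 × (1/2)^(18/6.65) = 2990 × (1/2)^2.7068 ≈ 457.99 μCi.
Total = 30.614 + 457.99 ≈ 488.6 μCi.

490 μCi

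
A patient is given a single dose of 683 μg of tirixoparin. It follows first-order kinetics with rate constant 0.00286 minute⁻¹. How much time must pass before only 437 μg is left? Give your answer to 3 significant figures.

t½ = ln 2 / k = 0.69315 / 0.00286 ≈ 242.36 minutes.
Fraction remaining = 437/683 ≈ 0.63982.
n = log₂(683/437) = ln(1.5629)/ln 2 ≈ 0.64425 half-lives.
t = n × t½ = 0.64425 × 242.36 ≈ 156.14 minutes.

156 minutes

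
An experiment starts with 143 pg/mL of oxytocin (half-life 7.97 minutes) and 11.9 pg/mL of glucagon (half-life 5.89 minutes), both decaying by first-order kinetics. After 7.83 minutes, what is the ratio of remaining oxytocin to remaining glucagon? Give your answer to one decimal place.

oxytocin: 143 × (1/2)^(7.83/7.97) = 143 × (1/2)^0.98243 ≈ 72.376 pg/mL.
glucagon: 11.9 × (1/2)^(7.83/5.89) = 11.9 × (1/2)^1.3294 ≈ 4.7355 pg/mL.
Ratio ≈ 72.376 / 4.7355 ≈ 15.284.

15.3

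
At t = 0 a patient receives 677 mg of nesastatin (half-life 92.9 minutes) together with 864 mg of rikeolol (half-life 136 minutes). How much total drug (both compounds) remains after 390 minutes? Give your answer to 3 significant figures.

155 mg

nesastatin: 677 × (1/2)^(390/92.9) = 677 × (1/2)^4.1981 ≈ 36.885 mg.
rikeolol: 864 × (1/2)^(390/136) = 864 × (1/2)^2.8676 ≈ 118.38 mg.
Total = 36.885 + 118.38 ≈ 155.26 mg.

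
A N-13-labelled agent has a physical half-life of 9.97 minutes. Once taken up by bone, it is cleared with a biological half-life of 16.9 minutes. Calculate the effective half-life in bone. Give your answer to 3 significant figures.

1/t_eff = 1/t_phys + 1/t_biol = 1/9.97 + 1/16.9 = 0.15947 per minute.
t_eff = 9.97 × 16.9 / (9.97 + 16.9) ≈ 6.2707 minutes.

6.27 minutes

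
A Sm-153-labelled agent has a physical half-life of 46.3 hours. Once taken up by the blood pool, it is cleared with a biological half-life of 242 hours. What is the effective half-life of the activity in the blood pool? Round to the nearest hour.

1/t_eff = 1/t_phys + 1/t_biol = 1/46.3 + 1/242 = 0.025731 per hour.
t_eff = 46.3 × 242 / (46.3 + 242) ≈ 38.864 hours.

39 hours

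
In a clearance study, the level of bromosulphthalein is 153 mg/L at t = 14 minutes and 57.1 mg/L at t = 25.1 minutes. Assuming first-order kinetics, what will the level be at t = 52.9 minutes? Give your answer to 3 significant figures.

Over Δt = 25.1 − 14 = 11.1 minutes, the level fell by a factor of 153/57.1 ≈ 2.6795.
n = log₂(2.6795) ≈ 1.422 half-lives, so t½ = 11.1/1.422 ≈ 7.8061 minutes.
From t = 25.1 to t = 52.9: 57.1 × (1/2)^((52.9−25.1)/7.8061) ≈ 4.8369 mg/L.

4.84 mg/L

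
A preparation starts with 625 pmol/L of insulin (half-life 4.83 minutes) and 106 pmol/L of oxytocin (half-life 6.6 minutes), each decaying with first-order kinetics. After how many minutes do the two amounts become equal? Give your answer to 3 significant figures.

Set 625·(1/2)^(t/4.83) = 106·(1/2)^(t/6.6).
Taking log₂: log₂(625/106) = t·(1/4.83 − 1/6.6).
log₂(5.8962) = 2.5598; 1/4.83 − 1/6.6 = 0.055524.
t = 2.5598 / 0.055524 ≈ 46.102 minutes.

46.1 minutes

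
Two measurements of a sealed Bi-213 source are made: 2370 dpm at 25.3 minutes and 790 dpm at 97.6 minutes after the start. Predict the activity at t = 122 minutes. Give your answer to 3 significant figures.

Over Δt = 97.6 − 25.3 = 72.3 minutes, the level fell by a factor of 2370/790 ≈ 3.
n = log₂(3) ≈ 1.585 half-lives, so t½ = 72.3/1.585 ≈ 45.616 minutes.
From t = 97.6 to t = 122: 790 × (1/2)^((122−97.6)/45.616) ≈ 545.26 dpm.

545 dpm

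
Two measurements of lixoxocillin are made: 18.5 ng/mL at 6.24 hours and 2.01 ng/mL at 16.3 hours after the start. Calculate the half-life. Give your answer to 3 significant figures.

Over Δt = 16.3 − 6.24 = 10.06 hours, the level fell by a factor of 18.5/2.01 ≈ 9.204.
n = log₂(9.204) ≈ 3.2023 half-lives, so t½ = 10.06/3.2023 ≈ 3.1415 hours.

3.14 hours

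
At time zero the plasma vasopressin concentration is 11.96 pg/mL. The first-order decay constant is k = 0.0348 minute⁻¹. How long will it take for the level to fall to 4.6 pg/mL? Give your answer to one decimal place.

27.5 minutes

t½ = ln 2 / k = 0.69315 / 0.0348 ≈ 19.918 minutes.
Fraction remaining = 4.6/11.96 ≈ 0.38462.
n = log₂(11.96/4.6) = ln(2.6)/ln 2 ≈ 1.3785 half-lives.
t = n × t½ = 1.3785 × 19.918 ≈ 27.457 minutes.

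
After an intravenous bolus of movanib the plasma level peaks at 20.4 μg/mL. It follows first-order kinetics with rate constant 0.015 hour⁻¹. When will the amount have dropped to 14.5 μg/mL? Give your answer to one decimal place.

t½ = ln 2 / k = 0.69315 / 0.015 ≈ 46.21 hours.
Fraction remaining = 14.5/20.4 ≈ 0.71078.
n = log₂(20.4/14.5) = ln(1.4069)/ln 2 ≈ 0.49252 half-lives.
t = n × t½ = 0.49252 × 46.21 ≈ 22.759 hours.

22.8 hours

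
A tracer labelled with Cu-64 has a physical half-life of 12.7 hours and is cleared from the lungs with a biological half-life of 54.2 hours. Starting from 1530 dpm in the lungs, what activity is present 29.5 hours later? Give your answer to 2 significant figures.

1/t_eff = 1/t_phys + 1/t_biol = 1/12.7 + 1/54.2 = 0.09719 per hour.
t_eff = 12.7 × 54.2 / (12.7 + 54.2) ≈ 10.289 hours.
Remaining = 1530 × (1/2)^(29.5/10.289) = 1530 × (1/2)^2.8671 ≈ 209.7 dpm.

210 dpm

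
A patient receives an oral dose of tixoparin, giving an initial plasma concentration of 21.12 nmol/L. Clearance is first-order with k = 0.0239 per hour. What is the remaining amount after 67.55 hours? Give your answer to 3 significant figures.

4.20 nmol/L

t½ = ln 2 / k = 0.69315 / 0.0239 ≈ 29.002 hours.
Number of half-lives: n = 67.55/29.002 ≈ 2.3292.
Remaining = 21.12 × (1/2)^2.3292 = 21.12 × 0.199 ≈ 4.2029 nmol/L.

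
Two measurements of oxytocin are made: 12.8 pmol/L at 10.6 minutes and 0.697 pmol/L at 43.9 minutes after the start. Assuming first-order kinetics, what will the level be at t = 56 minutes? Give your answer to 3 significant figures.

0.242 pmol/L

Over Δt = 43.9 − 10.6 = 33.3 minutes, the level fell by a factor of 12.8/0.697 ≈ 18.364.
n = log₂(18.364) ≈ 4.1988 half-lives, so t½ = 33.3/4.1988 ≈ 7.9308 minutes.
From t = 43.9 to t = 56: 0.697 × (1/2)^((56−43.9)/7.9308) ≈ 0.24207 pmol/L.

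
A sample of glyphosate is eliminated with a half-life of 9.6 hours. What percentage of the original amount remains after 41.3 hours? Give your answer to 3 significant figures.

n = 41.3/9.6 ≈ 4.3021 half-lives.
Fraction remaining = (1/2)^4.3021 ≈ 0.050693, i.e. 5.0693%.

5.07%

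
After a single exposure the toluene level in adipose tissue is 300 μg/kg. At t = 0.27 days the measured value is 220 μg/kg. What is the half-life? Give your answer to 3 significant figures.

A/A₀ = 220/300 ≈ 0.73333.
n = log₂(1.3636) ≈ 0.44746 half-lives elapsed in 0.27 days.
t½ = 0.27/0.44746 ≈ 0.60341 days.

0.603 days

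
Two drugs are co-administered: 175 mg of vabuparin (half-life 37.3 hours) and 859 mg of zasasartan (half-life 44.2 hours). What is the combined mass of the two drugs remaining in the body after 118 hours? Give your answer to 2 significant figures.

vabuparin: 175 × (1/2)^(118/37.3) = 175 × (1/2)^3.1635 ≈ 19.531 mg.
zasasartan: 859 × (1/2)^(118/44.2) = 859 × (1/2)^2.6697 ≈ 135 mg.
Total = 19.531 + 135 ≈ 154.53 mg.

150 mg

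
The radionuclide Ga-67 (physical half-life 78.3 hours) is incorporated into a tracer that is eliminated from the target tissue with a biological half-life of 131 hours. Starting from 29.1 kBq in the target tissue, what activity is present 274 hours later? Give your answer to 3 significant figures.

1/t_eff = 1/t_phys + 1/t_biol = 1/78.3 + 1/131 = 0.020405 per hour.
t_eff = 78.3 × 131 / (78.3 + 131) ≈ 49.008 hours.
Remaining = 29.1 × (1/2)^(274/49.008) = 29.1 × (1/2)^5.591 ≈ 0.60373 kBq.

0.604 kBq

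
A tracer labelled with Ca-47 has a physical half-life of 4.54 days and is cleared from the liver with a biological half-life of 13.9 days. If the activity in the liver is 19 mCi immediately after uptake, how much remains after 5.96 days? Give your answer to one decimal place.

5.7 mCi

1/t_eff = 1/t_phys + 1/t_biol = 1/4.54 + 1/13.9 = 0.29221 per day.
t_eff = 4.54 × 13.9 / (4.54 + 13.9) ≈ 3.4222 days.
Remaining = 19 × (1/2)^(5.96/3.4222) = 19 × (1/2)^1.7416 ≈ 5.6819 mCi.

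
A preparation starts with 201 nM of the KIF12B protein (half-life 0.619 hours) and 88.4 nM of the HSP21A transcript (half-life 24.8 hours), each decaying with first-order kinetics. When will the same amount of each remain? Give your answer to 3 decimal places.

Set 201·(1/2)^(t/0.619) = 88.4·(1/2)^(t/24.8).
Taking log₂: log₂(201/88.4) = t·(1/0.619 − 1/24.8).
log₂(2.2738) = 1.1851; 1/0.619 − 1/24.8 = 1.5752.
t = 1.1851 / 1.5752 ≈ 0.75234 hours.

0.752 hours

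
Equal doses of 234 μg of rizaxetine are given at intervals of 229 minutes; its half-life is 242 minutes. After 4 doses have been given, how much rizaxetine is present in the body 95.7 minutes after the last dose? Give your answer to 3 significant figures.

343 μg

The 4 doses were given 782.7, 553.7, 324.7, 95.7 minutes ago.
Total = 234·(1/2)^(782.7/242) + 234·(1/2)^(553.7/242) + 234·(1/2)^(324.7/242) + 234·(1/2)^(95.7/242)
      = 24.865 + 47.913 + 92.324 + 177.9 ≈ 343 μg.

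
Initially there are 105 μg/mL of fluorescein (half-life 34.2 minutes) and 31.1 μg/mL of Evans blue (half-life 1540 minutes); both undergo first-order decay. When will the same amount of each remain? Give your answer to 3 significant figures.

Set 105·(1/2)^(t/34.2) = 31.1·(1/2)^(t/1540).
Taking log₂: log₂(105/31.1) = t·(1/34.2 − 1/1540).
log₂(3.3762) = 1.7554; 1/34.2 − 1/1540 = 0.02859.
t = 1.7554 / 0.02859 ≈ 61.398 minutes.

61.4 minutes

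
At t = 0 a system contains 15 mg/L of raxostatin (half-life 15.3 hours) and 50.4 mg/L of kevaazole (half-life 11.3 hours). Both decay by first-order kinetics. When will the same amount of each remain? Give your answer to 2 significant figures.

Set 15·(1/2)^(t/15.3) = 50.4·(1/2)^(t/11.3).
Taking log₂: log₂(15/50.4) = t·(1/15.3 − 1/11.3).
log₂(0.29762) = -1.7485; 1/15.3 − 1/11.3 = -0.023136.
t = -1.7485 / -0.023136 ≈ 75.573 hours.

76 hours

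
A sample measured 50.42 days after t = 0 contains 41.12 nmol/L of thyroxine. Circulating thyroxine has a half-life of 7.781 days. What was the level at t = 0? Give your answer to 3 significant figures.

3670 nmol/L

Number of half-lives elapsed: n = 50.42/7.781 ≈ 6.4799.
A₀ = A × 2^n = 41.12 × 2^6.4799 = 41.12 × 89.257 ≈ 3670.2 nmol/L.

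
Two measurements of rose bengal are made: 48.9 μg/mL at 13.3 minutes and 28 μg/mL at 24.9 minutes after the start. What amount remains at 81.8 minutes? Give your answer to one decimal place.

1.8 μg/mL

Over Δt = 24.9 − 13.3 = 11.6 minutes, the level fell by a factor of 48.9/28 ≈ 1.7464.
n = log₂(1.7464) ≈ 0.80441 half-lives, so t½ = 11.6/0.80441 ≈ 14.421 minutes.
From t = 24.9 to t = 81.8: 28 × (1/2)^((81.8−24.9)/14.421) ≈ 1.817 μg/mL.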